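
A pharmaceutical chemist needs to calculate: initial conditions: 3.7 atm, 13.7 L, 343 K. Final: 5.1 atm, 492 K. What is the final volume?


P1V1/T1 = P2V2/T2
V2 = P1V1T2/(T1P2)
= 3.7×13.7×492/(343×5.1)
= 14.257 L

14.257 L


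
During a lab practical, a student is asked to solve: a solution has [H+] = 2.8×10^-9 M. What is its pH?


pH = -log10([H+]) = -log10(2.8×10^-9)
= 9 - log10(2.8)
= 9 - 0.45
= 8.55

8.55


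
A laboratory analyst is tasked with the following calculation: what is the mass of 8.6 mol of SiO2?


M(SiO2) = 60.09 g/mol
mass = n × M = 8.6 × 60.09 = 516.77 g

516.77 g


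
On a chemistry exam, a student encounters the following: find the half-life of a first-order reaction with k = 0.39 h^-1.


t½ = ln2/k = 0.693147/(0.39 h^-1)
= 1.777 h

1.777 h


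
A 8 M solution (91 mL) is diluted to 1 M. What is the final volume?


C1V1 = C2V2
8 × 91 = 1 × V2
V2 = 728/1 = 728.0 mL

728.0 mL


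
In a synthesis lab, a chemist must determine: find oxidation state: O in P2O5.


O is usually -2
Oxidation number: -2

-2


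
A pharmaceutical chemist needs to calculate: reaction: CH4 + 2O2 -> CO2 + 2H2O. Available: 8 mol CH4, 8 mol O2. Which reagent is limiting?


Mole ratio available / coefficient:
  CH4: 8/1 = 8.000
  O2: 8/2 = 4.000
Smaller ratio is limiting.

O2


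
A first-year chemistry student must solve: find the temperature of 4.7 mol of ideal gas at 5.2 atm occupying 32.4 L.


PV = nRT  (R = 0.08206 L·atm/(mol·K))
T = PV/(nR) = 5.2×32.4/(4.7×0.08206)
= 168.48/0.385682
= 436.84 K

436.84 K


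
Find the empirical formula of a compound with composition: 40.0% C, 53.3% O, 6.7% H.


Assume 100 g sample. Moles of each element:
  C: 40.0/12.01 = 3.331 mol
  O: 53.3/16.0 = 3.331 mol
  H: 6.7/1.008 = 6.647 mol
Divide by smallest (3.331):
  C: 3.331/3.331 = 1.0
  O: 3.331/3.331 = 1.0
  H: 6.647/3.331 = 2.0
Empirical formula: CH2O

CH2O


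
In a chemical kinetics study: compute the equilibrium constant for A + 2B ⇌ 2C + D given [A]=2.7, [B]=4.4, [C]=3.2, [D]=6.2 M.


Kc = [C]^2[D]/([A][B]^2)
= (3.2^2 × 6.2^1)/(2.7^1 × 4.4^2)
= 63.488/52.272
= 1.215

1.215


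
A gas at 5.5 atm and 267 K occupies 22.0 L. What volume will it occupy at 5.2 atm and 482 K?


P1V1/T1 = P2V2/T2
V2 = P1V1T2/(T1P2)
= 5.5×22.0×482/(267×5.2)
= 42.007 L

42.007 L


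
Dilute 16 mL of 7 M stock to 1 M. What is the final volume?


C1V1 = C2V2
7 × 16 = 1 × V2
V2 = 112/1 = 112.0 mL

112.0 mL


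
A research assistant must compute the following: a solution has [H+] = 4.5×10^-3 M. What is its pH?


pH = -log10([H+]) = -log10(4.5×10^-3)
= 3 - log10(4.5)
= 3 - 0.65
= 2.35

2.35


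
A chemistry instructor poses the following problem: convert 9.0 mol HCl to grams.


M(HCl) = 36.46 g/mol
mass = n × M = 9.0 × 36.46 = 328.14 g

328.14 g


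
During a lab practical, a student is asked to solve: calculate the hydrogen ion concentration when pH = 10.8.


[H+] = 10^(-pH) = 10^(-10.8)
= 1.58×10^-11 M

1.58×10^-11 M


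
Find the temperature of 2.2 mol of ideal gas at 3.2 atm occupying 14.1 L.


PV = nRT  (R = 0.08206 L·atm/(mol·K))
T = PV/(nR) = 3.2×14.1/(2.2×0.08206)
= 45.12/0.180532
= 249.93 K

249.93 K


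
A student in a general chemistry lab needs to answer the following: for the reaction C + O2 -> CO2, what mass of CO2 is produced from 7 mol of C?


Mole ratio CO2:C = 1:1
n(CO2) = 7 × 1/1 = 7.000 mol
mass = 7.000 × 44.01 = 308.07 g

308.07 g


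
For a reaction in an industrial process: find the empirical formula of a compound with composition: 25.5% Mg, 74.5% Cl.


Assume 100 g sample. Moles of each element:
  Mg: 25.5/24.31 = 1.049 mol
  Cl: 74.5/35.45 = 2.102 mol
Divide by smallest (1.049):
  Mg: 1.049/1.049 = 1.0
  Cl: 2.102/1.049 = 2.0
Empirical formula: MgCl2

MgCl2


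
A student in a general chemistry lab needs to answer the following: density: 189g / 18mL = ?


ρ = mass/volume
= 189/18
= 10.5 g/mL

10.5 g/mL


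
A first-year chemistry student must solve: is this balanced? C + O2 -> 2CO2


Equation: C + O2 -> 2CO2
Check atoms: C: 1≠2, O: 2≠4
Not balanced

No, not balanced


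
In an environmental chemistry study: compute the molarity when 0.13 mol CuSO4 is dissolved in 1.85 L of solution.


M = n/V = 0.13/1.85 = 0.070 mol/L

0.070 M


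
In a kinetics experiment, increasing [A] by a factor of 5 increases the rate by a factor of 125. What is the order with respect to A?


rate ∝ [A]^n
5^n = 125 → n = 3
Order in A: 3

3


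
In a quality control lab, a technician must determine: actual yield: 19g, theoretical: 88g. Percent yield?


% yield = actual/theoretical × 100
= 19/88 × 100
= 21.59%

21.59%


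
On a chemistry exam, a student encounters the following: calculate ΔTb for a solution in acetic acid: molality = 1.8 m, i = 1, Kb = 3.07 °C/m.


ΔTb = Kb × m × i
= 3.07 × 1.8 × 1
= 5.526 °C

5.526 °C


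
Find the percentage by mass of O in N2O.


M(N2O) = 2×14.01 + 1×16.0 = 44.02 g/mol
Mass of O = 1 × 16.0 = 16.00 g/mol
% O = 16.00/44.02 × 100 = 36.35%

36.35%


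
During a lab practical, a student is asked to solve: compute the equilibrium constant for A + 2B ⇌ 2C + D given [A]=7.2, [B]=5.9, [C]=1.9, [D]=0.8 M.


Kc = [C]^2[D]/([A][B]^2)
= (1.9^2 × 0.8^1)/(7.2^1 × 5.9^2)
= 2.888/250.632
= 0.01152

0.01152


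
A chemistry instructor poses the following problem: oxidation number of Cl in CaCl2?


halide: -1
Oxidation number: -1

-1


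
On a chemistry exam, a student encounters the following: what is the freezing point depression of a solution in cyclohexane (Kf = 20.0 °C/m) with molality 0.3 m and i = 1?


ΔTf = Kf × m × i
= 20.0 × 0.3 × 1
= 6.0 °C

6.0 °C


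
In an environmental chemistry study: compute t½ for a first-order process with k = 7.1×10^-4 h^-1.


t½ = ln2/k = 0.693147/(7.1×10^-4 h^-1)
= 976.3 h

976.3 h


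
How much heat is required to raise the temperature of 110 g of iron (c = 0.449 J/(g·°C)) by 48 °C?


q = mcΔT = 110 × 0.449 × 48
= 2370.72 J

2370.72 J


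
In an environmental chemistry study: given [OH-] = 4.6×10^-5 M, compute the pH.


pOH = -log10([OH-]) = -log10(4.6×10^-5)
= 5 - log10(4.6) = 4.34
pH = 14 - pOH = 14 - 4.34 = 9.66

9.66


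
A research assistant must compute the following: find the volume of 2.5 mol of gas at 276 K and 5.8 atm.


PV = nRT  (R = 0.08206 L·atm/(mol·K))
V = nRT/P = 2.5×0.08206×276/5.8
= 9.762 L

9.762 L


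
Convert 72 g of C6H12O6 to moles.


M(C6H12O6) = 180.16 g/mol
n = mass/M = 72/180.16 = 0.3996 mol

0.3996 mol


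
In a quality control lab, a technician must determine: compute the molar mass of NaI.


M(NaI) = 1×22.99 + 1×126.9
= 22.99 + 126.9
= 149.89 g/mol

149.89 g/mol


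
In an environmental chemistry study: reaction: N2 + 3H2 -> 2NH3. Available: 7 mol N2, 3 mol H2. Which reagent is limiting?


Mole ratio available / coefficient:
  N2: 7/1 = 7.000
  H2: 3/3 = 1.000
Smaller ratio is limiting.

H2


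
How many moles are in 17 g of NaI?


M(NaI) = 149.89 g/mol
n = mass/M = 17/149.89 = 0.1134 mol

0.1134 mol


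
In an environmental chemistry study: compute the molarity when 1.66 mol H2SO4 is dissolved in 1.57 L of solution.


M = n/V = 1.66/1.57 = 1.057 mol/L

1.057 M


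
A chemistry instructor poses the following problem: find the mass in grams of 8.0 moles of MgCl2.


M(MgCl2) = 95.21 g/mol
mass = n × M = 8.0 × 95.21 = 761.68 g

761.68 g


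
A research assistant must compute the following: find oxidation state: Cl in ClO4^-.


x + 4(-2) = -1, so x = +7
Oxidation number: +7

+7


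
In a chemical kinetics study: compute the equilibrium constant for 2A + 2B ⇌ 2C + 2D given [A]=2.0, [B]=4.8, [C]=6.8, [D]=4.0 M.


Kc = [C]^2[D]^2/([A]^2[B]^2)
= (6.8^2 × 4.0^2)/(2.0^2 × 4.8^2)
= 739.84/92.16
= 8.028

8.028


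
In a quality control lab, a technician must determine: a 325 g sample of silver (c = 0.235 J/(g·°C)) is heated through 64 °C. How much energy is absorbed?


q = mcΔT = 325 × 0.235 × 64
= 4888.00 J

4888.00 J


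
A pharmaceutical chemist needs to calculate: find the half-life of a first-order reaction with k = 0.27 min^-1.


t½ = ln2/k = 0.693147/(0.27 min^-1)
= 2.567 min

2.567 min


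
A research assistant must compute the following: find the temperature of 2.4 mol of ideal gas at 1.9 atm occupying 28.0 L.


PV = nRT  (R = 0.08206 L·atm/(mol·K))
T = PV/(nR) = 1.9×28.0/(2.4×0.08206)
= 53.20/0.196944
= 270.13 K

270.13 K


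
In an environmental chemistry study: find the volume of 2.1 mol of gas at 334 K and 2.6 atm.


PV = nRT  (R = 0.08206 L·atm/(mol·K))
V = nRT/P = 2.1×0.08206×334/2.6
= 22.137 L

22.137 L


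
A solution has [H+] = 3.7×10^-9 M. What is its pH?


pH = -log10([H+]) = -log10(3.7×10^-9)
= 9 - log10(3.7)
= 9 - 0.57
= 8.43

8.43


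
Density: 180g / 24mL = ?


ρ = mass/volume
= 180/24
= 7.5 g/mL

7.5 g/mL


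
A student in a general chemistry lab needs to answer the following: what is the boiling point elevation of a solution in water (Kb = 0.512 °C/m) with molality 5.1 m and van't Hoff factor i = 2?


ΔTb = Kb × m × i
= 0.512 × 5.1 × 2
= 5.2224 °C

5.2224 °C


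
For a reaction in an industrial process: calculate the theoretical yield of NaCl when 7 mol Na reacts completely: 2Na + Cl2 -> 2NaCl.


Mole ratio NaCl:Na = 2:2
n(NaCl) = 7 × 2/2 = 7.000 mol
mass = 7.000 × 58.44 = 409.08 g

409.08 g


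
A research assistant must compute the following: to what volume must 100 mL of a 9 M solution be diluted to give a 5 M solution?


C1V1 = C2V2
9 × 100 = 5 × V2
V2 = 900/5 = 180.0 mL

180.0 mL


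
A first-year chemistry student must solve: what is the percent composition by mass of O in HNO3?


M(HNO3) = 1×1.008 + 1×14.01 + 3×16.0 = 63.018 g/mol
Mass of O = 3 × 16.0 = 48.00 g/mol
% O = 48.00/63.018 × 100 = 76.17%

76.17%


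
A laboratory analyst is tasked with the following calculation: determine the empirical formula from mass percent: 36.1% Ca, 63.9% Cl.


Assume 100 g sample. Moles of each element:
  Ca: 36.1/40.08 = 0.901 mol
  Cl: 63.9/35.45 = 1.803 mol
Divide by smallest (0.901):
  Ca: 0.901/0.901 = 1.0
  Cl: 1.803/0.901 = 2.0
Empirical formula: CaCl2

CaCl2


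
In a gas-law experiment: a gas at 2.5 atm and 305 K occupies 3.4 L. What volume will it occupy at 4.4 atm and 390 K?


P1V1/T1 = P2V2/T2
V2 = P1V1T2/(T1P2)
= 2.5×3.4×390/(305×4.4)
= 2.47 L

2.47 L


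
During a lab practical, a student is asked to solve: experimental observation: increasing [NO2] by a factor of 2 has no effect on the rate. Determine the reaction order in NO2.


rate ∝ [NO2]^n
rate ∝ [NO2]^0
Order in NO2: 0

0


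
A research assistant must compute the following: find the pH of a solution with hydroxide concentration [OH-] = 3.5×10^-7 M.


pOH = -log10([OH-]) = -log10(3.5×10^-7)
= 7 - log10(3.5) = 6.46
pH = 14 - pOH = 14 - 6.46 = 7.54

7.54


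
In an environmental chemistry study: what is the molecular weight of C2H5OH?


M(C2H5OH) = 2×12.01 + 6×1.008 + 1×16.0
= 24.02 + 6.05 + 16.0
= 46.07 g/mol

46.07 g/mol


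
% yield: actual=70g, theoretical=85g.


% yield = actual/theoretical × 100
= 70/85 × 100
= 82.35%

82.35%


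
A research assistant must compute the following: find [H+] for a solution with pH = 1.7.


[H+] = 10^(-pH) = 10^(-1.7)
= 2.0×10^-2 M

2.0×10^-2 M


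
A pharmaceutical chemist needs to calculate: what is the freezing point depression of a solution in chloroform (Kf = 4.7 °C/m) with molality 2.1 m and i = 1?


ΔTf = Kf × m × i
= 4.7 × 2.1 × 1
= 9.87 °C

9.87 °C


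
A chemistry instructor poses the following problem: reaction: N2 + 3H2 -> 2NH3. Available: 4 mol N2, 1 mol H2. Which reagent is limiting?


Mole ratio available / coefficient:
  N2: 4/1 = 4.000
  H2: 1/3 = 0.333
Smaller ratio is limiting.

H2


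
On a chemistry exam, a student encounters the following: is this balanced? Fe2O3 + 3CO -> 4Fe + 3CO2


Equation: Fe2O3 + 3CO -> 4Fe + 3CO2
Check atoms: C: 3=3, Fe: 2≠4, O: 6=6
Not balanced

No, not balanced


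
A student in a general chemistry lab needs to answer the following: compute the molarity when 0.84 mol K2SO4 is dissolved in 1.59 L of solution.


M = n/V = 0.84/1.59 = 0.528 mol/L

0.528 M


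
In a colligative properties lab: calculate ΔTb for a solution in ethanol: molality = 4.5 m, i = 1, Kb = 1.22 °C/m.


ΔTb = Kb × m × i
= 1.22 × 4.5 × 1
= 5.49 °C

5.49 °C


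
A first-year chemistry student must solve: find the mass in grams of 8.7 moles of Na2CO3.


M(Na2CO3) = 105.99 g/mol
mass = n × M = 8.7 × 105.99 = 922.11 g

922.11 g


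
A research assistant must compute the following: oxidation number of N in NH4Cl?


x + 4(+1) + (-1) = 0, so x = -3
Oxidation number: -3

-3


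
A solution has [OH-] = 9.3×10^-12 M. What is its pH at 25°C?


pOH = -log10([OH-]) = -log10(9.3×10^-12)
= 12 - log10(9.3) = 11.03
pH = 14 - pOH = 14 - 11.03 = 2.97

2.97


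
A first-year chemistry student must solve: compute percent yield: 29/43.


% yield = actual/theoretical × 100
= 29/43 × 100
= 67.44%

67.44%


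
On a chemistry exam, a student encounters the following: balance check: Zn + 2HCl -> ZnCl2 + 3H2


Equation: Zn + 2HCl -> ZnCl2 + 3H2
Check atoms: Cl: 2=2, H: 2≠6, Zn: 1=1
Not balanced

No, not balanced


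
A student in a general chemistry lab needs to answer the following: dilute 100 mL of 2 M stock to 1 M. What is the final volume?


C1V1 = C2V2
2 × 100 = 1 × V2
V2 = 200/1 = 200.0 mL

200.0 mL


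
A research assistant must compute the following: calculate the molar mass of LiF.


M(LiF) = 1×6.94 + 1×19.0
= 6.94 + 19.0
= 25.94 g/mol

25.94 g/mol


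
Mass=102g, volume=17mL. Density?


ρ = mass/volume
= 102/17
= 6.0 g/mL

6.0 g/mL


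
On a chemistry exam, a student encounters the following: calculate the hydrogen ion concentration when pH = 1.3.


[H+] = 10^(-pH) = 10^(-1.3)
= 5.01×10^-2 M

5.01×10^-2 M


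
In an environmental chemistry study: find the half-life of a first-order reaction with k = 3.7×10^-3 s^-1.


t½ = ln2/k = 0.693147/(3.7×10^-3 s^-1)
= 187.3 s

187.3 s


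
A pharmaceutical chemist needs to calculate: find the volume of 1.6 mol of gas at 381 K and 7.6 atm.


PV = nRT  (R = 0.08206 L·atm/(mol·K))
V = nRT/P = 1.6×0.08206×381/7.6
= 6.582 L

6.582 L


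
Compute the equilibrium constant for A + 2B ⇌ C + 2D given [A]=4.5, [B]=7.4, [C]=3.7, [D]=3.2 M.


Kc = [C][D]^2/([A][B]^2)
= (3.7^1 × 3.2^2)/(4.5^1 × 7.4^2)
= 37.888/246.42
= 0.1538

0.1538


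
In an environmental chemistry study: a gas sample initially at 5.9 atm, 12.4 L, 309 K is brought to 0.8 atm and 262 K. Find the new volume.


P1V1/T1 = P2V2/T2
V2 = P1V1T2/(T1P2)
= 5.9×12.4×262/(309×0.8)
= 77.54 L

77.54 L


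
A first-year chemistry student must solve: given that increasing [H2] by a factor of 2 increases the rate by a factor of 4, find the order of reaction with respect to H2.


rate ∝ [H2]^n
2^n = 4 → n = 2
Order in H2: 2

2


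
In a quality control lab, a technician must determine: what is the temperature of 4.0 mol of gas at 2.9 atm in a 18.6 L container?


PV = nRT  (R = 0.08206 L·atm/(mol·K))
T = PV/(nR) = 2.9×18.6/(4.0×0.08206)
= 53.94/0.328240
= 164.33 K

164.33 K


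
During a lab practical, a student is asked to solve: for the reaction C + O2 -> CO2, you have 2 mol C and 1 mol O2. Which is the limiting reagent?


Mole ratio available / coefficient:
  C: 2/1 = 2.000
  O2: 1/1 = 1.000
Smaller ratio is limiting.

O2


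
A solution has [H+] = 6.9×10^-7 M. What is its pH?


pH = -log10([H+]) = -log10(6.9×10^-7)
= 7 - log10(6.9)
= 7 - 0.84
= 6.16

6.16


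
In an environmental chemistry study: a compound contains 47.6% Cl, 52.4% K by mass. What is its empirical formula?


Assume 100 g sample. Moles of each element:
  Cl: 47.6/35.45 = 1.343 mol
  K: 52.4/39.1 = 1.34 mol
Divide by smallest (1.34):
  Cl: 1.343/1.34 = 1.0
  K: 1.34/1.34 = 1.0
Empirical formula: KCl

KCl


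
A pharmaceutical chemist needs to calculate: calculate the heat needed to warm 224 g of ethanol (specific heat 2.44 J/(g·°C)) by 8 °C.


q = mcΔT = 224 × 2.44 × 8
= 4372.48 J

4372.48 J


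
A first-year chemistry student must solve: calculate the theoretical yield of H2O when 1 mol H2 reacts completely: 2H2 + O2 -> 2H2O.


Mole ratio H2O:H2 = 2:2
n(H2O) = 1 × 2/2 = 1.000 mol
mass = 1.000 × 18.02 = 18.02 g

18.02 g


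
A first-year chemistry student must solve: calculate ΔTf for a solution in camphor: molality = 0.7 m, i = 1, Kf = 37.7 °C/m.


ΔTf = Kf × m × i
= 37.7 × 0.7 × 1
= 26.39 °C

26.39 °C


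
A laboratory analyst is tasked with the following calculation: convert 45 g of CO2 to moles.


M(CO2) = 44.01 g/mol
n = mass/M = 45/44.01 = 1.0225 mol

1.0225 mol


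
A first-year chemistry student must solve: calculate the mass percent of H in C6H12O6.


M(C6H12O6) = 6×12.01 + 12×1.008 + 6×16.0 = 180.156 g/mol
Mass of H = 12 × 1.008 = 12.096 g/mol
% H = 12.096/180.156 × 100 = 6.71%

6.71%


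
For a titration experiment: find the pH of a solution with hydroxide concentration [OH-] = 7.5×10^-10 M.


pOH = -log10([OH-]) = -log10(7.5×10^-10)
= 10 - log10(7.5) = 9.12
pH = 14 - pOH = 14 - 9.12 = 4.88

4.88


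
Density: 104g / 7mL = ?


ρ = mass/volume
= 104/7
= 14.857 g/mL

14.857 g/mL


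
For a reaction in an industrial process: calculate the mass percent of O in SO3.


M(SO3) = 1×32.07 + 3×16.0 = 80.07 g/mol
Mass of O = 3 × 16.0 = 48.00 g/mol
% O = 48.00/80.07 × 100 = 59.95%

59.95%


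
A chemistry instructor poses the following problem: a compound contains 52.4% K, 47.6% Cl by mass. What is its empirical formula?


Assume 100 g sample. Moles of each element:
  K: 52.4/39.1 = 1.34 mol
  Cl: 47.6/35.45 = 1.343 mol
Divide by smallest (1.34):
  K: 1.34/1.34 = 1.0
  Cl: 1.343/1.34 = 1.0
Empirical formula: KCl

KCl


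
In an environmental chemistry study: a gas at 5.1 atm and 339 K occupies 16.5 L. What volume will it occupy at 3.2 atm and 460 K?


P1V1/T1 = P2V2/T2
V2 = P1V1T2/(T1P2)
= 5.1×16.5×460/(339×3.2)
= 35.683 L

35.683 L


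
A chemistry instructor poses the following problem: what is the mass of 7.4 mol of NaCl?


M(NaCl) = 58.44 g/mol
mass = n × M = 7.4 × 58.44 = 432.46 g

432.46 g


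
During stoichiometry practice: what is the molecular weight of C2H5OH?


M(C2H5OH) = 2×12.01 + 6×1.008 + 1×16.0
= 24.02 + 6.05 + 16.0
= 46.07 g/mol

46.07 g/mol


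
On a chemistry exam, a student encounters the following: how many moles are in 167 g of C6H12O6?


M(C6H12O6) = 180.16 g/mol
n = mass/M = 167/180.16 = 0.927 mol

0.927 mol


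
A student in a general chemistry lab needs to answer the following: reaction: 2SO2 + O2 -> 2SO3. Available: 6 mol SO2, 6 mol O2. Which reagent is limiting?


Mole ratio available / coefficient:
  SO2: 6/2 = 3.000
  O2: 6/1 = 6.000
Smaller ratio is limiting.

SO2


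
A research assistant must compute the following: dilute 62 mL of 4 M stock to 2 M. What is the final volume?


C1V1 = C2V2
4 × 62 = 2 × V2
V2 = 248/2 = 124.0 mL

124.0 mL


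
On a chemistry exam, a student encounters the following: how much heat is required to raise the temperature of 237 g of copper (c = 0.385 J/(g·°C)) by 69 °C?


q = mcΔT = 237 × 0.385 × 69
= 6295.91 J

6295.91 J


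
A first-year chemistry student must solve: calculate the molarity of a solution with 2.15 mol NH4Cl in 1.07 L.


M = n/V = 2.15/1.07 = 2.009 mol/L

2.009 M


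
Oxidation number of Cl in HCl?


halide: -1
Oxidation number: -1

-1


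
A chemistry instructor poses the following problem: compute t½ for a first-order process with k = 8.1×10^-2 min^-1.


t½ = ln2/k = 0.693147/(8.1×10^-2 min^-1)
= 8.557 min

8.557 min


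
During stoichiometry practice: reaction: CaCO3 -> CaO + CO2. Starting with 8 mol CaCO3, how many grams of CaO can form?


Mole ratio CaO:CaCO3 = 1:1
n(CaO) = 8 × 1/1 = 8.000 mol
mass = 8.000 × 56.08 = 448.64 g

448.64 g


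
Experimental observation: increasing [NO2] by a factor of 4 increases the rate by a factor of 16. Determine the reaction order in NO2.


rate ∝ [NO2]^n
4^n = 16 → n = 2
Order in NO2: 2

2


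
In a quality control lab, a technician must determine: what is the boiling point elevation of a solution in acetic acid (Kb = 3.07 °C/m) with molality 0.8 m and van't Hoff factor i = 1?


ΔTb = Kb × m × i
= 3.07 × 0.8 × 1
= 2.456 °C

2.456 °C


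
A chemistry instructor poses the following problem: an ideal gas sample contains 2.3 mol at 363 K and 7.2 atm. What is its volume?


PV = nRT  (R = 0.08206 L·atm/(mol·K))
V = nRT/P = 2.3×0.08206×363/7.2
= 9.516 L

9.516 L


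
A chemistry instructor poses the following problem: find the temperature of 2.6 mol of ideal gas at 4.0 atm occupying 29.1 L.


PV = nRT  (R = 0.08206 L·atm/(mol·K))
T = PV/(nR) = 4.0×29.1/(2.6×0.08206)
= 116.40/0.213356
= 545.57 K

545.57 K


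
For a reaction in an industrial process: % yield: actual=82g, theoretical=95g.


% yield = actual/theoretical × 100
= 82/95 × 100
= 86.32%

86.32%


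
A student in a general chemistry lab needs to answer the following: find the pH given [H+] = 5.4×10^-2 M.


pH = -log10([H+]) = -log10(5.4×10^-2)
= 2 - log10(5.4)
= 2 - 0.73
= 1.27

1.27


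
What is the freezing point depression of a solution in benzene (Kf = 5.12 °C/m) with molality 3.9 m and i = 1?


ΔTf = Kf × m × i
= 5.12 × 3.9 × 1
= 19.968 °C

19.968 °C


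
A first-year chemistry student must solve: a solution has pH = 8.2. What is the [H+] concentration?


[H+] = 10^(-pH) = 10^(-8.2)
= 6.31×10^-9 M

6.31×10^-9 M


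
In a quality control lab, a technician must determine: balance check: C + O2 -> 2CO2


Equation: C + O2 -> 2CO2
Check atoms: C: 1≠2, O: 2≠4
Not balanced

No, not balanced


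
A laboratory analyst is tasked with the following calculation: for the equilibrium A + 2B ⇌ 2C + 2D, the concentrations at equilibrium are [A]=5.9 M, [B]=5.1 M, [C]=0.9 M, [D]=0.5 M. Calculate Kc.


Kc = [C]^2[D]^2/([A][B]^2)
= (0.9^2 × 0.5^2)/(5.9^1 × 5.1^2)
= 0.2025/153.459
= 0.001320

0.001320


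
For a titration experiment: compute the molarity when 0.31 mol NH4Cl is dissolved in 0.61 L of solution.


M = n/V = 0.31/0.61 = 0.508 mol/L

0.508 M


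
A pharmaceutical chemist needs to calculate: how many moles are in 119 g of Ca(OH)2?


M(Ca(OH)2) = 74.1 g/mol
n = mass/M = 119/74.1 = 1.6059 mol

1.6059 mol


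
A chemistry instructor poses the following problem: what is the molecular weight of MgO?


M(MgO) = 1×24.31 + 1×16.0
= 24.31 + 16.0
= 40.31 g/mol

40.31 g/mol


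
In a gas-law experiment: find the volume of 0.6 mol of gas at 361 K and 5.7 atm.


PV = nRT  (R = 0.08206 L·atm/(mol·K))
V = nRT/P = 0.6×0.08206×361/5.7
= 3.118 L

3.118 L


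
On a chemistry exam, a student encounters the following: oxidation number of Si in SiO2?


x + 2(-2) = 0, so x = +4
Oxidation number: +4

+4


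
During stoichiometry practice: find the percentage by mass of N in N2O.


M(N2O) = 2×14.01 + 1×16.0 = 44.02 g/mol
Mass of N = 2 × 14.01 = 28.02 g/mol
% N = 28.02/44.02 × 100 = 63.65%

63.65%


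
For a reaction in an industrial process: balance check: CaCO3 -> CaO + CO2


Equation: CaCO3 -> CaO + CO2
Check atoms: C: 1=1, Ca: 1=1, O: 3=3
Balanced

Yes, balanced


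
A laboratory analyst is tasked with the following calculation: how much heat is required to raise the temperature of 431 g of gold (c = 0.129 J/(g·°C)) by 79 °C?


q = mcΔT = 431 × 0.129 × 79
= 4392.32 J

4392.32 J


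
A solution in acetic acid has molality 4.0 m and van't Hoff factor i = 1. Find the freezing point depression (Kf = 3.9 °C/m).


ΔTf = Kf × m × i
= 3.9 × 4.0 × 1
= 15.6 °C

15.6 °C


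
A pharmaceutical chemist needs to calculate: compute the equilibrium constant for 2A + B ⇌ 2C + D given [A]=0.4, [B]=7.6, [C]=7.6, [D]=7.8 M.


Kc = [C]^2[D]/([A]^2[B])
= (7.6^2 × 7.8^1)/(0.4^2 × 7.6^1)
= 450.528/1.216
= 370.5

370.5


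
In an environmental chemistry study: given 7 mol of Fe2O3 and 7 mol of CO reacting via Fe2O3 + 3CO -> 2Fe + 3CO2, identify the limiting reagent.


Mole ratio available / coefficient:
  Fe2O3: 7/1 = 7.000
  CO: 7/3 = 2.333
Smaller ratio is limiting.

CO


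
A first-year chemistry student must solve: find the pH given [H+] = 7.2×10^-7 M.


pH = -log10([H+]) = -log10(7.2×10^-7)
= 7 - log10(7.2)
= 7 - 0.86
= 6.14

6.14


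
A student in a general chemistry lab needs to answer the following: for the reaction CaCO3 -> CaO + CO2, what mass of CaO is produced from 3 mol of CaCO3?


Mole ratio CaO:CaCO3 = 1:1
n(CaO) = 3 × 1/1 = 3.000 mol
mass = 3.000 × 56.08 = 168.24 g

168.24 g


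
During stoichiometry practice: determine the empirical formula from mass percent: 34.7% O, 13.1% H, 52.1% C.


Assume 100 g sample. Moles of each element:
  O: 34.7/16.0 = 2.169 mol
  H: 13.1/1.008 = 12.996 mol
  C: 52.1/12.01 = 4.338 mol
Divide by smallest (2.169):
  O: 2.169/2.169 = 1.0
  H: 12.996/2.169 = 5.99
  C: 4.338/2.169 = 2.0
Empirical formula: C2H6O

C2H6O


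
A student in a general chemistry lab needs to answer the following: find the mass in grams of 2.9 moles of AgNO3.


M(AgNO3) = 169.88 g/mol
mass = n × M = 2.9 × 169.88 = 492.65 g

492.65 g


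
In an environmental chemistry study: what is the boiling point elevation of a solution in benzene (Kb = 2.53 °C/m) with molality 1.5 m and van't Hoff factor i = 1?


ΔTb = Kb × m × i
= 2.53 × 1.5 × 1
= 3.795 °C

3.795 °C


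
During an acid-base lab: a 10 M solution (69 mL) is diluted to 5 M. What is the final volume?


C1V1 = C2V2
10 × 69 = 5 × V2
V2 = 690/5 = 138.0 mL

138.0 mL


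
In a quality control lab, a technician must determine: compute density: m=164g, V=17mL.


ρ = mass/volume
= 164/17
= 9.647 g/mL

9.647 g/mL


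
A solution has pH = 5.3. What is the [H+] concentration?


[H+] = 10^(-pH) = 10^(-5.3)
= 5.01×10^-6 M

5.01×10^-6 M


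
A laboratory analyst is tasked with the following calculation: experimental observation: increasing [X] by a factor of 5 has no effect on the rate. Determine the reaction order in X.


rate ∝ [X]^n
rate ∝ [X]^0
Order in X: 0

0


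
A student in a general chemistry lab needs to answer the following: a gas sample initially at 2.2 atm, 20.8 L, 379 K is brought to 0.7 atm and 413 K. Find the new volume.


P1V1/T1 = P2V2/T2
V2 = P1V1T2/(T1P2)
= 2.2×20.8×413/(379×0.7)
= 71.236 L

71.236 L


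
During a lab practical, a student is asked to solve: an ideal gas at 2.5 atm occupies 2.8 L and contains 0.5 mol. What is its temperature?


PV = nRT  (R = 0.08206 L·atm/(mol·K))
T = PV/(nR) = 2.5×2.8/(0.5×0.08206)
= 7.00/0.041030
= 170.61 K

170.61 K


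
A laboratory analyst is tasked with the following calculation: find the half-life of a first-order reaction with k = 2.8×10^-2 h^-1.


t½ = ln2/k = 0.693147/(2.8×10^-2 h^-1)
= 24.76 h

24.76 h


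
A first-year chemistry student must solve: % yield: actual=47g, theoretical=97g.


% yield = actual/theoretical × 100
= 47/97 × 100
= 48.45%

48.45%


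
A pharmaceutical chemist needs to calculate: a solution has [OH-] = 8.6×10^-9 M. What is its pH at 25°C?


pOH = -log10([OH-]) = -log10(8.6×10^-9)
= 9 - log10(8.6) = 8.07
pH = 14 - pOH = 14 - 8.07 = 5.93

5.93


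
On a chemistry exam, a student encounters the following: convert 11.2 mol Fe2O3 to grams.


M(Fe2O3) = 159.7 g/mol
mass = n × M = 11.2 × 159.7 = 1788.64 g

1788.64 g


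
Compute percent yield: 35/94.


% yield = actual/theoretical × 100
= 35/94 × 100
= 37.23%

37.23%


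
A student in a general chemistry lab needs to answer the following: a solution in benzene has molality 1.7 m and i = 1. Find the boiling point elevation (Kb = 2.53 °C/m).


ΔTb = Kb × m × i
= 2.53 × 1.7 × 1
= 4.301 °C

4.301 °C


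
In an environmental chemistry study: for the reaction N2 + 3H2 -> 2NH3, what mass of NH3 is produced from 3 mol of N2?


Mole ratio NH3:N2 = 2:1
n(NH3) = 3 × 2/1 = 6.000 mol
mass = 6.000 × 17.03 = 102.18 g

102.18 g


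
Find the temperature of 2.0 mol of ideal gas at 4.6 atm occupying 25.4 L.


PV = nRT  (R = 0.08206 L·atm/(mol·K))
T = PV/(nR) = 4.6×25.4/(2.0×0.08206)
= 116.84/0.164120
= 711.92 K

711.92 K


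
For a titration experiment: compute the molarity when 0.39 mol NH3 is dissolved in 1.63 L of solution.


M = n/V = 0.39/1.63 = 0.239 mol/L

0.239 M


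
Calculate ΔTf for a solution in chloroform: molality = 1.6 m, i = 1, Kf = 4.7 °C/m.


ΔTf = Kf × m × i
= 4.7 × 1.6 × 1
= 7.52 °C

7.52 °C


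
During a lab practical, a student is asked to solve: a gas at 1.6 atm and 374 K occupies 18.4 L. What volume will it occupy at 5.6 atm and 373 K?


P1V1/T1 = P2V2/T2
V2 = P1V1T2/(T1P2)
= 1.6×18.4×373/(374×5.6)
= 5.243 L

5.243 L


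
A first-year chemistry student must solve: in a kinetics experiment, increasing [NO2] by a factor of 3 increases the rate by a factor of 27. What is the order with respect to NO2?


rate ∝ [NO2]^n
3^n = 27 → n = 3
Order in NO2: 3

3


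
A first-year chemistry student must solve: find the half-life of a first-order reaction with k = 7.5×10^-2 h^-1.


t½ = ln2/k = 0.693147/(7.5×10^-2 h^-1)
= 9.242 h

9.242 h


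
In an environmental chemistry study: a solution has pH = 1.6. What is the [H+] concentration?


[H+] = 10^(-pH) = 10^(-1.6)
= 2.51×10^-2 M

2.51×10^-2 M


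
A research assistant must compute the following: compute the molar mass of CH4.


M(CH4) = 1×12.01 + 4×1.008
= 12.01 + 4.03
= 16.04 g/mol

16.04 g/mol


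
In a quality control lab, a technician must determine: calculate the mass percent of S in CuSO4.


M(CuSO4) = 1×63.55 + 1×32.07 + 4×16.0 = 159.62 g/mol
Mass of S = 1 × 32.07 = 32.07 g/mol
% S = 32.07/159.62 × 100 = 20.09%

20.09%


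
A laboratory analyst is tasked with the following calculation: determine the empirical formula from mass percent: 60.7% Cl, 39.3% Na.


Assume 100 g sample. Moles of each element:
  Cl: 60.7/35.45 = 1.712 mol
  Na: 39.3/22.99 = 1.709 mol
Divide by smallest (1.709):
  Cl: 1.712/1.709 = 1.0
  Na: 1.709/1.709 = 1.0
Empirical formula: NaCl

NaCl


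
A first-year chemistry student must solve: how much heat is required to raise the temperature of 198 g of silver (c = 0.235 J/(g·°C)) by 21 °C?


q = mcΔT = 198 × 0.235 × 21
= 977.13 J

977.13 J


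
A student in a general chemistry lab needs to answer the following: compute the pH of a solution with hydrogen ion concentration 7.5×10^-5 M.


pH = -log10([H+]) = -log10(7.5×10^-5)
= 5 - log10(7.5)
= 5 - 0.88
= 4.12

4.12


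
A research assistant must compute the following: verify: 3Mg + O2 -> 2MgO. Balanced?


Equation: 3Mg + O2 -> 2MgO
Check atoms: Mg: 3≠2, O: 2=2
Not balanced

No, not balanced


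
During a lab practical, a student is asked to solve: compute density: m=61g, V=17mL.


ρ = mass/volume
= 61/17
= 3.588 g/mL

3.588 g/mL


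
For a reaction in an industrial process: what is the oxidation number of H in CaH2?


H with a metal (hydride): -1
Oxidation number: -1

-1


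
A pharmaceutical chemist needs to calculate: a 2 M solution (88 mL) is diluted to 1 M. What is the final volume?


C1V1 = C2V2
2 × 88 = 1 × V2
V2 = 176/1 = 176.0 mL

176.0 mL


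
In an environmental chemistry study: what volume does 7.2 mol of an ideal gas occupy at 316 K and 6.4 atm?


PV = nRT  (R = 0.08206 L·atm/(mol·K))
V = nRT/P = 7.2×0.08206×316/6.4
= 29.172 L

29.172 L


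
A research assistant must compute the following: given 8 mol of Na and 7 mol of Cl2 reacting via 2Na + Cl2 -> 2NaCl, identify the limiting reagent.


Mole ratio available / coefficient:
  Na: 8/2 = 4.000
  Cl2: 7/1 = 7.000
Smaller ratio is limiting.

Na


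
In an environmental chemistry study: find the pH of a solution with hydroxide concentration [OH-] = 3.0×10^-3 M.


pOH = -log10([OH-]) = -log10(3.0×10^-3)
= 3 - log10(3.0) = 2.52
pH = 14 - pOH = 14 - 2.52 = 11.48

11.48


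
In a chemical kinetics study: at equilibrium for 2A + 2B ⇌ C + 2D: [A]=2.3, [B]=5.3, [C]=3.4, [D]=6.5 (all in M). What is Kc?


Kc = [C][D]^2/([A]^2[B]^2)
= (3.4^1 × 6.5^2)/(2.3^2 × 5.3^2)
= 143.65/148.5961
= 0.9667

0.9667


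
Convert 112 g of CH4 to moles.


M(CH4) = 16.04 g/mol
n = mass/M = 112/16.04 = 6.9825 mol

6.9825 mol


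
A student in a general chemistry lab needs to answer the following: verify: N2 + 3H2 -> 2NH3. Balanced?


Equation: N2 + 3H2 -> 2NH3
Check atoms: H: 6=6, N: 2=2
Balanced

Yes, balanced


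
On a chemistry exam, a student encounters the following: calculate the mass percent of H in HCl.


M(HCl) = 1×1.008 + 1×35.45 = 36.458 g/mol
Mass of H = 1 × 1.008 = 1.008 g/mol
% H = 1.008/36.458 × 100 = 2.76%

2.76%


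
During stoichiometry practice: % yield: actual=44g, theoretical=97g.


% yield = actual/theoretical × 100
= 44/97 × 100
= 45.36%

45.36%


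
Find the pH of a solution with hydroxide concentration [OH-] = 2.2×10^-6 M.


pOH = -log10([OH-]) = -log10(2.2×10^-6)
= 6 - log10(2.2) = 5.66
pH = 14 - pOH = 14 - 5.66 = 8.34

8.34


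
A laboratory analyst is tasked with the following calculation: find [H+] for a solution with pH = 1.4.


[H+] = 10^(-pH) = 10^(-1.4)
= 3.98×10^-2 M

3.98×10^-2 M


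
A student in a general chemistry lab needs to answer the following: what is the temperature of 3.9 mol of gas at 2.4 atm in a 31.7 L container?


PV = nRT  (R = 0.08206 L·atm/(mol·K))
T = PV/(nR) = 2.4×31.7/(3.9×0.08206)
= 76.08/0.320034
= 237.72 K

237.72 K


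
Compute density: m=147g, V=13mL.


ρ = mass/volume
= 147/13
= 11.308 g/mL

11.308 g/mL


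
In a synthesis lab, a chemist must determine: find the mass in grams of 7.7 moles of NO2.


M(NO2) = 46.01 g/mol
mass = n × M = 7.7 × 46.01 = 354.28 g

354.28 g


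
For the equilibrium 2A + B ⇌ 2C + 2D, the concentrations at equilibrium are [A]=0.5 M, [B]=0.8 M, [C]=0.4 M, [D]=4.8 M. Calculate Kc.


Kc = [C]^2[D]^2/([A]^2[B])
= (0.4^2 × 4.8^2)/(0.5^2 × 0.8^1)
= 3.6864/0.2
= 18.43

18.43


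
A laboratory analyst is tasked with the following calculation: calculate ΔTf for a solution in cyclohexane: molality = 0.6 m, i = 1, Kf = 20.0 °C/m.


ΔTf = Kf × m × i
= 20.0 × 0.6 × 1
= 12.0 °C

12.0 °C


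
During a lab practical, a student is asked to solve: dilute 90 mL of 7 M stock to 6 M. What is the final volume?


C1V1 = C2V2
7 × 90 = 6 × V2
V2 = 630/6 = 105.0 mL

105.0 mL


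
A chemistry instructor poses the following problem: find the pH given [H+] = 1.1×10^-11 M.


pH = -log10([H+]) = -log10(1.1×10^-11)
= 11 - log10(1.1)
= 11 - 0.04
= 10.96

10.96


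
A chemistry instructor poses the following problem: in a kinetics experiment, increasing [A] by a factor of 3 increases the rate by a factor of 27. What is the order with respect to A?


rate ∝ [A]^n
3^n = 27 → n = 3
Order in A: 3

3


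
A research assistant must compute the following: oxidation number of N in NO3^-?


x + 3(-2) = -1, so x = +5
Oxidation number: +5

+5


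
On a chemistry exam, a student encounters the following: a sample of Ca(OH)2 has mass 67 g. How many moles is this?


M(Ca(OH)2) = 74.1 g/mol
n = mass/M = 67/74.1 = 0.9042 mol

0.9042 mol


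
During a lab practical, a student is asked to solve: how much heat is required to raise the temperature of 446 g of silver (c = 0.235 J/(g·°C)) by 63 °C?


q = mcΔT = 446 × 0.235 × 63
= 6603.03 J

6603.03 J


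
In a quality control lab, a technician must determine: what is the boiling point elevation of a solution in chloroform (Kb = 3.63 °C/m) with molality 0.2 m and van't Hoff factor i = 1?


ΔTb = Kb × m × i
= 3.63 × 0.2 × 1
= 0.726 °C

0.726 °C


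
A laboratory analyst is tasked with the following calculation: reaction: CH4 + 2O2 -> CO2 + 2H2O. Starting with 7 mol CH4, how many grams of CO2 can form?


Mole ratio CO2:CH4 = 1:1
n(CO2) = 7 × 1/1 = 7.000 mol
mass = 7.000 × 44.01 = 308.07 g

308.07 g


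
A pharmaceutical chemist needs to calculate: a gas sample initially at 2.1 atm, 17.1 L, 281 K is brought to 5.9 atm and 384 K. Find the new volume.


P1V1/T1 = P2V2/T2
V2 = P1V1T2/(T1P2)
= 2.1×17.1×384/(281×5.9)
= 8.317 L

8.317 L


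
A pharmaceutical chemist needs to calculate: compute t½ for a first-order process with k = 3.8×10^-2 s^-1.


t½ = ln2/k = 0.693147/(3.8×10^-2 s^-1)
= 18.24 s

18.24 s


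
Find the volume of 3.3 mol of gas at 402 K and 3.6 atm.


PV = nRT  (R = 0.08206 L·atm/(mol·K))
V = nRT/P = 3.3×0.08206×402/3.6
= 30.239 L

30.239 L


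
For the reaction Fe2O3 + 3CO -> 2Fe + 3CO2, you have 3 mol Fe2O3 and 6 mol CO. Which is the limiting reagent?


Mole ratio available / coefficient:
  Fe2O3: 3/1 = 3.000
  CO: 6/3 = 2.000
Smaller ratio is limiting.

CO


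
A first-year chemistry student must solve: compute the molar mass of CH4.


M(CH4) = 1×12.01 + 4×1.008
= 12.01 + 4.03
= 16.04 g/mol

16.04 g/mol


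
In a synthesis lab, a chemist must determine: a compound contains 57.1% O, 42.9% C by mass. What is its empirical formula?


Assume 100 g sample. Moles of each element:
  O: 57.1/16.0 = 3.569 mol
  C: 42.9/12.01 = 3.572 mol
Divide by smallest (3.569):
  O: 3.569/3.569 = 1.0
  C: 3.572/3.569 = 1.0
Empirical formula: CO

CO


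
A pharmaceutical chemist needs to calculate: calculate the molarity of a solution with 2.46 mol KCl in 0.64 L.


M = n/V = 2.46/0.64 = 3.844 mol/L

3.844 M


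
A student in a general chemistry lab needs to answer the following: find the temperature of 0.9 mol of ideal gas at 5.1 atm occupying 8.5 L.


PV = nRT  (R = 0.08206 L·atm/(mol·K))
T = PV/(nR) = 5.1×8.5/(0.9×0.08206)
= 43.35/0.073854
= 586.97 K

586.97 K


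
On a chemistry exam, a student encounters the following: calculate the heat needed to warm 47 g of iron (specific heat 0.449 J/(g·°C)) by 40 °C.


q = mcΔT = 47 × 0.449 × 40
= 844.12 J

844.12 J


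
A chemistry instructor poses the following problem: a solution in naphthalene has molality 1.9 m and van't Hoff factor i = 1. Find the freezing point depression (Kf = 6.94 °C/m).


ΔTf = Kf × m × i
= 6.94 × 1.9 × 1
= 13.186 °C

13.186 °C


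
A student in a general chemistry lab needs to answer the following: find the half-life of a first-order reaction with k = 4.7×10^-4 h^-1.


t½ = ln2/k = 0.693147/(4.7×10^-4 h^-1)
= 1475 h

1475 h


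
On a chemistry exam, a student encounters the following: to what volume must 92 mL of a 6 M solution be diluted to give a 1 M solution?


C1V1 = C2V2
6 × 92 = 1 × V2
V2 = 552/1 = 552.0 mL

552.0 mL


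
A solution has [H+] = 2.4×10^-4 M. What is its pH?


pH = -log10([H+]) = -log10(2.4×10^-4)
= 4 - log10(2.4)
= 4 - 0.38
= 3.62

3.62


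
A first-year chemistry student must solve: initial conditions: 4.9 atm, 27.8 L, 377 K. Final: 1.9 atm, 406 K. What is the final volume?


P1V1/T1 = P2V2/T2
V2 = P1V1T2/(T1P2)
= 4.9×27.8×406/(377×1.9)
= 77.21 L

77.21 L


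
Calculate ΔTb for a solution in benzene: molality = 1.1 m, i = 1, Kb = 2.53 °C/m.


ΔTb = Kb × m × i
= 2.53 × 1.1 × 1
= 2.783 °C

2.783 °C
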